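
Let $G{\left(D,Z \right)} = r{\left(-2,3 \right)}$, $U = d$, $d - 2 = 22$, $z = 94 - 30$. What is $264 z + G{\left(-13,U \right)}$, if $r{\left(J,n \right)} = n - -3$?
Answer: $16902$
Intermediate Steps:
$z = 64$
$d = 24$ ($d = 2 + 22 = 24$)
$U = 24$
$r{\left(J,n \right)} = 3 + n$ ($r{\left(J,n \right)} = n + 3 = 3 + n$)
$G{\left(D,Z \right)} = 6$ ($G{\left(D,Z \right)} = 3 + 3 = 6$)
$264 z + G{\left(-13,U \right)} = 264 \cdot 64 + 6 = 16896 + 6 = 16902$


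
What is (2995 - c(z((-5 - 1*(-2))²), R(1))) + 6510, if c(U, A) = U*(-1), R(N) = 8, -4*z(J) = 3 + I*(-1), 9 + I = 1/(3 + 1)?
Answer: 152033/16 ≈ 9502.1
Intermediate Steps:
I = -35/4 (I = -9 + 1/(3 + 1) = -9 + 1/4 = -9 + ¼ = -35/4 ≈ -8.7500)
z(J) = -47/16 (z(J) = -(3 - 35/4*(-1))/4 = -(3 + 35/4)/4 = -¼*47/4 = -47/16)
c(U, A) = -U
(2995 - c(z((-5 - 1*(-2))²), R(1))) + 6510 = (2995 - (-1)*(-47)/16) + 6510 = (2995 - 1*47/16) + 6510 = (2995 - 47/16) + 6510 = 47873/16 + 6510 = 152033/16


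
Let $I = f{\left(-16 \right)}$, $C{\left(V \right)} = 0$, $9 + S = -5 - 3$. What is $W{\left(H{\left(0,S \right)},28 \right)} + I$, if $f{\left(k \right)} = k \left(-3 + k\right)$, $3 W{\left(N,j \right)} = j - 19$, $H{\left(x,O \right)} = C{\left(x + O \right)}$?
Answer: $307$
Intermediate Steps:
$S = -17$ ($S = -9 - 8 = -17$)
$H{\left(x,O \right)} = 0$
$W{\left(N,j \right)} = - \frac{19}{3} + \frac{j}{3}$ ($W{\left(N,j \right)} = \frac{j - 19}{3} = \frac{-19 + j}{3} = - \frac{19}{3} + \frac{j}{3}$)
$I = 304$ ($I = - 16 \left(-3 - 16\right) = \left(-16\right) \left(-19\right) = 304$)
$W{\left(H{\left(0,S \right)},28 \right)} + I = \left(- \frac{19}{3} + \frac{1}{3} \cdot 28\right) + 304 = \left(- \frac{19}{3} + \frac{28}{3}\right) + 304 = 3 + 304 = 307$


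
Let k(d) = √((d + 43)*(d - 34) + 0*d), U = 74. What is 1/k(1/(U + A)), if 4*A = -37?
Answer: -259*I*√10895898/32687694 ≈ -0.026155*I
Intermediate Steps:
A = -37/4 (A = (¼)*(-37) = -37/4 ≈ -9.2500)
k(d) = √((-34 + d)*(43 + d)) (k(d) = √((43 + d)*(-34 + d) + 0) = √((-34 + d)*(43 + d) + 0) = √((-34 + d)*(43 + d)))
1/k(1/(U + A)) = 1/(√(-1462 + (1/(74 - 37/4))² + 9/(74 - 37/4))) = 1/(√(-1462 + (1/(259/4))² + 9/(259/4))) = 1/(√(-1462 + (4/259)² + 9*(4/259))) = 1/(√(-1462 + 16/67081 + 36/259)) = 1/(√(-98063082/67081)) = 1/(3*I*√10895898/259) = -259*I*√10895898/32687694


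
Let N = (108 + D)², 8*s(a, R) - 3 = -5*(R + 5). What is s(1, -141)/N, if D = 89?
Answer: 683/310472 ≈ 0.0021999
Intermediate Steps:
s(a, R) = -11/4 - 5*R/8 (s(a, R) = 3/8 + (-5*(R + 5))/8 = 3/8 + (-5*(5 + R))/8 = 3/8 + (-25 - 5*R)/8 = 3/8 + (-25/8 - 5*R/8) = -11/4 - 5*R/8)
N = 38809 (N = (108 + 89)² = 197² = 38809)
s(1, -141)/N = (-11/4 - 5/8*(-141))/38809 = (-11/4 + 705/8)*(1/38809) = (683/8)*(1/38809) = 683/310472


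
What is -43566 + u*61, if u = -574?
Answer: -78580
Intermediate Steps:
-43566 + u*61 = -43566 - 574*61 = -43566 - 35014 = -78580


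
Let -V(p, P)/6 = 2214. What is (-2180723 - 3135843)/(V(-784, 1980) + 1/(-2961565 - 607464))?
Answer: 18974978234414/47410981237 ≈ 400.22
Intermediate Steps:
V(p, P) = -13284 (V(p, P) = -6*2214 = -13284)
(-2180723 - 3135843)/(V(-784, 1980) + 1/(-2961565 - 607464)) = (-2180723 - 3135843)/(-13284 + 1/(-2961565 - 607464)) = -5316566/(-13284 + 1/(-3569029)) = -5316566/(-13284 - 1/3569029) = -5316566/(-47410981237/3569029) = -5316566*(-3569029/47410981237) = 18974978234414/47410981237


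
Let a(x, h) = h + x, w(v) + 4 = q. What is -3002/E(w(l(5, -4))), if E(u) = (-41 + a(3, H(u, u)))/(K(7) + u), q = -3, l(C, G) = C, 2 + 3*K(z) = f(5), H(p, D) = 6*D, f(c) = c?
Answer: -4503/20 ≈ -225.15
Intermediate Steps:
K(z) = 1 (K(z) = -2/3 + (1/3)*5 = -2/3 + 5/3 = 1)
w(v) = -7 (w(v) = -4 - 3 = -7)
E(u) = (-38 + 6*u)/(1 + u) (E(u) = (-41 + (6*u + 3))/(1 + u) = (-41 + (3 + 6*u))/(1 + u) = (-38 + 6*u)/(1 + u))
-3002/E(w(l(5, -4))) = -3002*(1 - 7)/(2*(-19 + 3*(-7))) = -3002*(-3/(-19 - 21)) = -3002/(2*(-1/6)*(-40)) = -3002/40/3 = -3002*3/40 = -4503/20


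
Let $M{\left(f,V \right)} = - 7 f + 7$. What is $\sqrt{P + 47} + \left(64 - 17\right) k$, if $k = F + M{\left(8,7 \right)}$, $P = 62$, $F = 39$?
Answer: $-470 + \sqrt{109} \approx -459.56$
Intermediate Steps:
$M{\left(f,V \right)} = 7 - 7 f$
$k = -10$ ($k = 39 + \left(7 - 56\right) = 39 - 49 = -10$)
$\sqrt{P + 47} + \left(64 - 17\right) k = \sqrt{62 + 47} + \left(64 - 17\right) \left(-10\right) = \sqrt{109} + 47 \left(-10\right) = \sqrt{109} - 470 = -470 + \sqrt{109}$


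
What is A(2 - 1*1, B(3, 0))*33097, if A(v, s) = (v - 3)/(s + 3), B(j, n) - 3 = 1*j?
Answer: -66194/9 ≈ -7354.9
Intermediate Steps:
B(j, n) = 3 + j (B(j, n) = 3 + 1*j = 3 + j)
A(v, s) = (-3 + v)/(3 + s)
A(2 - 1*1, B(3, 0))*33097 = ((-3 + (2 - 1*1))/(3 + (3 + 3)))*33097 = ((-3 + (2 - 1))/(3 + 6))*33097 = ((-3 + 1)/9)*33097 = ((1/9)*(-2))*33097 = -2/9*33097 = -66194/9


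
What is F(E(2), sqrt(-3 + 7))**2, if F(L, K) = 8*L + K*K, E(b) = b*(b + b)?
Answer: 4624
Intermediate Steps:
E(b) = 2*b**2 (E(b) = b*(2*b) = 2*b**2)
F(L, K) = K**2 + 8*L (F(L, K) = 8*L + K**2 = K**2 + 8*L)
F(E(2), sqrt(-3 + 7))**2 = ((sqrt(-3 + 7))**2 + 8*(2*2**2))**2 = ((sqrt(4))**2 + 8*(2*4))**2 = (2**2 + 8*8)**2 = (4 + 64)**2 = 68**2 = 4624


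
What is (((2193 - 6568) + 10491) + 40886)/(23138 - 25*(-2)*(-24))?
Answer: 23501/10969 ≈ 2.1425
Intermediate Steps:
(((2193 - 6568) + 10491) + 40886)/(23138 - 25*(-2)*(-24)) = ((-4375 + 10491) + 40886)/(23138 + 50*(-24)) = (6116 + 40886)/(23138 - 1200) = 47002/21938 = 47002*(1/21938) = 23501/10969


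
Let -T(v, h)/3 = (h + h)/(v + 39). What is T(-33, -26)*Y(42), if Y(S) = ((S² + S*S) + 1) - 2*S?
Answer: 89570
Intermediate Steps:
T(v, h) = -6*h/(39 + v) (T(v, h) = -3*(h + h)/(v + 39) = -3*2*h/(39 + v) = -6*h/(39 + v))
Y(S) = 1 - 2*S + 2*S² (Y(S) = ((S² + S²) + 1) - 2*S = (2*S² + 1) - 2*S = (1 + 2*S²) - 2*S = 1 - 2*S + 2*S²)
T(-33, -26)*Y(42) = (-6*(-26)/(39 - 33))*(1 - 2*42 + 2*42²) = (-6*(-26)/6)*(1 - 84 + 2*1764) = (-6*(-26)*⅙)*(1 - 84 + 3528) = 26*3445 = 89570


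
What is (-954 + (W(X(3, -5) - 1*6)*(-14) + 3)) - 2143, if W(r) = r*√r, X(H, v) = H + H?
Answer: -3094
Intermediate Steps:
X(H, v) = 2*H
W(r) = r^(3/2)
(-954 + (W(X(3, -5) - 1*6)*(-14) + 3)) - 2143 = (-954 + ((2*3 - 1*6)^(3/2)*(-14) + 3)) - 2143 = (-954 + ((6 - 6)^(3/2)*(-14) + 3)) - 2143 = (-954 + (0^(3/2)*(-14) + 3)) - 2143 = (-954 + (0*(-14) + 3)) - 2143 = (-954 + (0 + 3)) - 2143 = (-954 + 3) - 2143 = -951 - 2143 = -3094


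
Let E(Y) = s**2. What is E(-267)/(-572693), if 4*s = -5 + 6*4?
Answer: -361/9163088 ≈ -3.9397e-5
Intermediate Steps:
s = 19/4 (s = (-5 + 6*4)/4 = (-5 + 24)/4 = (1/4)*19 = 19/4 ≈ 4.7500)
E(Y) = 361/16 (E(Y) = (19/4)**2 = 361/16)
E(-267)/(-572693) = (361/16)/(-572693) = (361/16)*(-1/572693) = -361/9163088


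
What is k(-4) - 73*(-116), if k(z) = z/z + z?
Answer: 8465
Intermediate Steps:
k(z) = 1 + z
k(-4) - 73*(-116) = (1 - 4) - 73*(-116) = -3 + 8468 = 8465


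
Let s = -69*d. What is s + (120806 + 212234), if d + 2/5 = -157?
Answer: 1719503/5 ≈ 3.4390e+5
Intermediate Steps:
d = -787/5 (d = -⅖ - 157 = -787/5 ≈ -157.40)
s = 54303/5 (s = -69*(-787/5) = 54303/5 ≈ 10861.)
s + (120806 + 212234) = 54303/5 + (120806 + 212234) = 54303/5 + 333040 = 1719503/5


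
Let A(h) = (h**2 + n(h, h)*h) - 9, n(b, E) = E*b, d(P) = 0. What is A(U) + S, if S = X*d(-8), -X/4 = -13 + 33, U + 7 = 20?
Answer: 2357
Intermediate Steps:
U = 13 (U = -7 + 20 = 13)
X = -80 (X = -4*(-13 + 33) = -4*20 = -80)
S = 0 (S = -80*0 = 0)
A(h) = -9 + h**2 + h**3 (A(h) = (h**2 + (h*h)*h) - 9 = (h**2 + h**2*h) - 9 = (h**2 + h**3) - 9 = -9 + h**2 + h**3)
A(U) + S = (-9 + 13**2 + 13**3) + 0 = (-9 + 169 + 2197) + 0 = 2357 + 0 = 2357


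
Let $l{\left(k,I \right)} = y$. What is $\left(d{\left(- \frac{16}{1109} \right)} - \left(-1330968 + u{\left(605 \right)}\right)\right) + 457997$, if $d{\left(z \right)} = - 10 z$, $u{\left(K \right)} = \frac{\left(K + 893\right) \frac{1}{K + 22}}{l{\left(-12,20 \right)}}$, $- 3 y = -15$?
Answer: $\frac{6219720290293}{3476715} \approx 1.789 \cdot 10^{6}$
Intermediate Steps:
$y = 5$ ($y = \left(- \frac{1}{3}\right) \left(-15\right) = 5$)
$l{\left(k,I \right)} = 5$
$u{\left(K \right)} = \frac{893 + K}{5 \left(22 + K\right)}$ ($u{\left(K \right)} = \frac{\left(K + 893\right) \frac{1}{K + 22}}{5} = \frac{893 + K}{22 + K} \frac{1}{5} = \frac{893 + K}{5 \left(22 + K\right)}$)
$\left(d{\left(- \frac{16}{1109} \right)} - \left(-1330968 + u{\left(605 \right)}\right)\right) + 457997 = \left(- 10 \left(- \frac{16}{1109}\right) + \left(1330968 - \frac{893 + 605}{5 \left(22 + 605\right)}\right)\right) + 457997 = \left(- 10 \left(\left(-16\right) \frac{1}{1109}\right) + \left(1330968 - \frac{1}{5} \cdot \frac{1}{627} \cdot 1498\right)\right) + 457997 = \left(\left(-10\right) \left(- \frac{16}{1109}\right) + \left(1330968 - \frac{1}{5} \cdot \frac{1}{627} \cdot 1498\right)\right) + 457997 = \left(\frac{160}{1109} + \left(1330968 - \frac{1498}{3135}\right)\right) + 457997 = \left(\frac{160}{1109} + \frac{4172583182}{3135}\right) + 457997 = \frac{4627395250438}{3476715} + 457997 = \frac{6219720290293}{3476715}$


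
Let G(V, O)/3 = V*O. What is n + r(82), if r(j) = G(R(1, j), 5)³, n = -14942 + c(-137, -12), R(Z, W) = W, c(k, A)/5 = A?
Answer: 1860851998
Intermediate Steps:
c(k, A) = 5*A
n = -15002 (n = -14942 + 5*(-12) = -14942 - 60 = -15002)
G(V, O) = 3*O*V (G(V, O) = 3*(V*O) = 3*(O*V) = 3*O*V)
r(j) = 3375*j³ (r(j) = (3*5*j)³ = (15*j)³ = 3375*j³)
n + r(82) = -15002 + 3375*82³ = -15002 + 3375*551368 = -15002 + 1860867000 = 1860851998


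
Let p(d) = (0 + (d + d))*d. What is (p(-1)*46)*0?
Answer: 0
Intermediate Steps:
p(d) = 2*d² (p(d) = (0 + 2*d)*d = (2*d)*d = 2*d²)
(p(-1)*46)*0 = ((2*(-1)²)*46)*0 = ((2*1)*46)*0 = (2*46)*0 = 92*0 = 0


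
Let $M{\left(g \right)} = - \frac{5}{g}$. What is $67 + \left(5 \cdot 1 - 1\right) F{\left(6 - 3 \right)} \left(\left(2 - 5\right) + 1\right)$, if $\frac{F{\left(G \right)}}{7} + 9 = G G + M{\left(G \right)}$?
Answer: $\frac{481}{3} \approx 160.33$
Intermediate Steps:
$F{\left(G \right)} = -63 - \frac{35}{G} + 7 G^{2}$ ($F{\left(G \right)} = -63 + 7 \left(G G - \frac{5}{G}\right) = -63 + 7 \left(G^{2} - \frac{5}{G}\right) = -63 + \left(- \frac{35}{G} + 7 G^{2}\right) = -63 - \frac{35}{G} + 7 G^{2}$)
$67 + \left(5 \cdot 1 - 1\right) F{\left(6 - 3 \right)} \left(\left(2 - 5\right) + 1\right) = 67 + \left(5 \cdot 1 - 1\right) \left(-63 - \frac{35}{6 - 3} + 7 \left(6 - 3\right)^{2}\right) \left(\left(2 - 5\right) + 1\right) = 67 + \left(5 - 1\right) \left(-63 - \frac{35}{6 - 3} + 7 \left(6 - 3\right)^{2}\right) \left(-3 + 1\right) = 67 + 4 \left(-63 - \frac{35}{3} + 7 \cdot 3^{2}\right) \left(-2\right) = 67 + 4 \left(-63 - \frac{35}{3} + 7 \cdot 9\right) \left(-2\right) = 67 + 4 \left(-63 - \frac{35}{3} + 63\right) \left(-2\right) = 67 + 4 \left(\left(- \frac{35}{3}\right) \left(-2\right)\right) = 67 + 4 \cdot \frac{70}{3} = 67 + \frac{280}{3} = \frac{481}{3}$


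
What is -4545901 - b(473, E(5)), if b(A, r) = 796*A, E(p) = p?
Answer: -4922409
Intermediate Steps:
-4545901 - b(473, E(5)) = -4545901 - 796*473 = -4545901 - 1*376508 = -4545901 - 376508 = -4922409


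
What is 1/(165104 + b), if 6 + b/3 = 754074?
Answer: 1/2427308 ≈ 4.1198e-7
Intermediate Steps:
b = 2262204 (b = -18 + 3*754074 = -18 + 2262222 = 2262204)
1/(165104 + b) = 1/(165104 + 2262204) = 1/2427308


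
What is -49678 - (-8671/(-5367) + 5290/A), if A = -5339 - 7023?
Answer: -1648028906242/33173427 ≈ -49679.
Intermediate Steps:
A = -12362
-49678 - (-8671/(-5367) + 5290/A) = -49678 - (-8671/(-5367) + 5290/(-12362)) = -49678 - (-8671*(-1/5367) + 5290*(-1/12362)) = -49678 - (8671/5367 - 2645/6181) = -49678 - 1*39399736/33173427 = -49678 - 39399736/33173427 = -1648028906242/33173427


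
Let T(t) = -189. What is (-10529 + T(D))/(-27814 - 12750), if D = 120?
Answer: 5359/20282 ≈ 0.26422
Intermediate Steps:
(-10529 + T(D))/(-27814 - 12750) = (-10529 - 189)/(-27814 - 12750) = -10718/(-40564) = -10718*(-1/40564) = 5359/20282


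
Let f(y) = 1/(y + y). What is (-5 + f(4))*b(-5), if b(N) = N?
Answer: 195/8 ≈ 24.375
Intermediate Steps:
f(y) = 1/(2*y)
(-5 + f(4))*b(-5) = (-5 + (½)/4)*(-5) = (-5 + (½)*(¼))*(-5) = (-5 + ⅛)*(-5) = -39/8*(-5) = 195/8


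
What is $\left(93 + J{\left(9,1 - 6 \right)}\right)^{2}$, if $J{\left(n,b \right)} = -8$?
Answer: $7225$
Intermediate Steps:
$\left(93 + J{\left(9,1 - 6 \right)}\right)^{2} = \left(93 - 8\right)^{2} = 85^{2} = 7225$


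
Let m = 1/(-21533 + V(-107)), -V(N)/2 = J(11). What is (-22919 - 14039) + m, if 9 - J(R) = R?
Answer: -795668783/21529 ≈ -36958.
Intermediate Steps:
J(R) = 9 - R
V(N) = 4 (V(N) = -2*(9 - 1*11) = -2*(9 - 11) = -2*(-2) = 4)
m = -1/21529 (m = 1/(-21533 + 4) = 1/(-21529) = -1/21529 ≈ -4.6449e-5)
(-22919 - 14039) + m = (-22919 - 14039) - 1/21529 = -36958 - 1/21529 = -795668783/21529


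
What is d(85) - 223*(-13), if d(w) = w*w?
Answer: 10124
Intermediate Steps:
d(w) = w²
d(85) - 223*(-13) = 85² - 223*(-13) = 7225 - 1*(-2899) = 7225 + 2899 = 10124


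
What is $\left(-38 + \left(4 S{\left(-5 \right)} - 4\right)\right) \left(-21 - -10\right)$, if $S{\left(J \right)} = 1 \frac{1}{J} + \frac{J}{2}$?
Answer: $\frac{2904}{5} \approx 580.8$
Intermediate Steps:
$S{\left(J \right)} = \frac{1}{J} + \frac{J}{2}$ ($S{\left(J \right)} = \frac{1}{J} + J \frac{1}{2} = \frac{1}{J} + \frac{J}{2}$)
$\left(-38 + \left(4 S{\left(-5 \right)} - 4\right)\right) \left(-21 - -10\right) = \left(-38 + \left(4 \left(\frac{1}{-5} + \frac{1}{2} \left(-5\right)\right) - 4\right)\right) \left(-21 - -10\right) = \left(-38 + \left(4 \left(- \frac{1}{5} - \frac{5}{2}\right) - 4\right)\right) \left(-21 + 10\right) = \left(-38 + \left(4 \left(- \frac{27}{10}\right) - 4\right)\right) \left(-11\right) = \left(-38 - \frac{74}{5}\right) \left(-11\right) = \left(- \frac{264}{5}\right) \left(-11\right) = \frac{2904}{5}$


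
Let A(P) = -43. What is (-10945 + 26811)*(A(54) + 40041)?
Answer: 634608268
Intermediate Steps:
(-10945 + 26811)*(A(54) + 40041) = (-10945 + 26811)*(-43 + 40041) = 15866*39998 = 634608268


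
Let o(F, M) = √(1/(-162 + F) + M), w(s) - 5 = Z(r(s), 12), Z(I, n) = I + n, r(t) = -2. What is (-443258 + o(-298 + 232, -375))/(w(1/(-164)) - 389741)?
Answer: 221629/194863 - I*√4873557/44428764 ≈ 1.1374 - 4.9689e-5*I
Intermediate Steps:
w(s) = 15 (w(s) = 5 + (-2 + 12) = 5 + 10 = 15)
o(F, M) = √(M + 1/(-162 + F))
(-443258 + o(-298 + 232, -375))/(w(1/(-164)) - 389741) = (-443258 + √((1 - 375*(-162 + (-298 + 232)))/(-162 + (-298 + 232))))/(15 - 389741) = (-443258 + √((1 - 375*(-162 - 66))/(-162 - 66)))/(-389726) = (-443258 + √((1 - 375*(-228))/(-228)))*(-1/389726) = (-443258 + √(-(1 + 85500)/228))*(-1/389726) = (-443258 + √(-1/228*85501))*(-1/389726) = (-443258 + √(-85501/228))*(-1/389726) = (-443258 + I*√4873557/114)*(-1/389726) = 221629/194863 - I*√4873557/44428764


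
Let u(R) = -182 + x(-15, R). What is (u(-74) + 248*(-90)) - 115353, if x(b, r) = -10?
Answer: -137865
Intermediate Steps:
u(R) = -192 (u(R) = -182 - 10 = -192)
(u(-74) + 248*(-90)) - 115353 = (-192 + 248*(-90)) - 115353 = (-192 - 22320) - 115353 = -22512 - 115353 = -137865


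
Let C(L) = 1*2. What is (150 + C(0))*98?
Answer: 14896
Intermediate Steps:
C(L) = 2
(150 + C(0))*98 = (150 + 2)*98 = 152*98 = 14896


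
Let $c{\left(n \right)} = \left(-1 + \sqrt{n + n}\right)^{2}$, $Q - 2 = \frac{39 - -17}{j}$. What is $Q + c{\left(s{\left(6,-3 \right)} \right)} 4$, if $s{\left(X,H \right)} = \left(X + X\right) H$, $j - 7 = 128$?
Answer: $- \frac{38014}{135} - 48 i \sqrt{2} \approx -281.58 - 67.882 i$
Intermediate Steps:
$j = 135$ ($j = 7 + 128 = 135$)
$s{\left(X,H \right)} = 2 H X$ ($s{\left(X,H \right)} = 2 X H = 2 H X$)
$Q = \frac{326}{135}$ ($Q = 2 + \frac{39 - -17}{135} = 2 + \left(39 + 17\right) \frac{1}{135} = 2 + 56 \cdot \frac{1}{135} = 2 + \frac{56}{135} = \frac{326}{135} \approx 2.4148$)
$c{\left(n \right)} = \left(-1 + \sqrt{2} \sqrt{n}\right)^{2}$ ($c{\left(n \right)} = \left(-1 + \sqrt{2 n}\right)^{2} = \left(-1 + \sqrt{2} \sqrt{n}\right)^{2}$)
$Q + c{\left(s{\left(6,-3 \right)} \right)} 4 = \frac{326}{135} + \left(-1 + \sqrt{2} \sqrt{2 \left(-3\right) 6}\right)^{2} \cdot 4 = \frac{326}{135} + \left(-1 + \sqrt{2} \sqrt{-36}\right)^{2} \cdot 4 = \frac{326}{135} + \left(-1 + \sqrt{2} \cdot 6 i\right)^{2} \cdot 4 = \frac{326}{135} + \left(-1 + 6 i \sqrt{2}\right)^{2} \cdot 4 = \frac{326}{135} + 4 \left(-1 + 6 i \sqrt{2}\right)^{2}$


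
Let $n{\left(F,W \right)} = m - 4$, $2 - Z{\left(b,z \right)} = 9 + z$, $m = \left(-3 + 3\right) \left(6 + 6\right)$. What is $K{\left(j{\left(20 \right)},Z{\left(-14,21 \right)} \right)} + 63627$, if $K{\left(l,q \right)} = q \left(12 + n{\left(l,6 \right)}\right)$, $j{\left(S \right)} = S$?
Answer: $63403$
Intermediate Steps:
$m = 0$ ($m = 0 \cdot 12 = 0$)
$Z{\left(b,z \right)} = -7 - z$ ($Z{\left(b,z \right)} = 2 - \left(9 + z\right) = -7 - z$)
$n{\left(F,W \right)} = -4$ ($n{\left(F,W \right)} = 0 - 4 = -4$)
$K{\left(l,q \right)} = 8 q$ ($K{\left(l,q \right)} = q \left(12 - 4\right) = q 8 = 8 q$)
$K{\left(j{\left(20 \right)},Z{\left(-14,21 \right)} \right)} + 63627 = 8 \left(-7 - 21\right) + 63627 = 8 \left(-28\right) + 63627 = -224 + 63627 = 63403$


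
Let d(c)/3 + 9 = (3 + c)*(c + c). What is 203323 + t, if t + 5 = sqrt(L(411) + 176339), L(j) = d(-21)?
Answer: 203318 + 2*sqrt(44645) ≈ 2.0374e+5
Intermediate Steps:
d(c) = -27 + 6*c*(3 + c) (d(c) = -27 + 3*((3 + c)*(c + c)) = -27 + 3*((3 + c)*(2*c)) = -27 + 3*(2*c*(3 + c)) = -27 + 6*c*(3 + c))
L(j) = 2241 (L(j) = -27 + 6*(-21)**2 + 18*(-21) = -27 + 6*441 - 378 = -27 + 2646 - 378 = 2241)
t = -5 + 2*sqrt(44645) (t = -5 + sqrt(2241 + 176339) = -5 + sqrt(178580) = -5 + 2*sqrt(44645) ≈ 417.59)
203323 + t = 203323 + (-5 + 2*sqrt(44645)) = 203318 + 2*sqrt(44645)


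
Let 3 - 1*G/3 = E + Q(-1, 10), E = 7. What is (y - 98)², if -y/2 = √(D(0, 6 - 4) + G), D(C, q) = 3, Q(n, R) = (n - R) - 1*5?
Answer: 9760 + 392*√39 ≈ 12208.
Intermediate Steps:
Q(n, R) = -5 + n - R (Q(n, R) = (n - R) - 5 = -5 + n - R)
G = 36 (G = 9 - 3*(7 + (-5 - 1 - 1*10)) = 9 - 3*(7 + (-5 - 1 - 10)) = 9 - 3*(7 - 16) = 9 - 3*(-9) = 9 + 27 = 36)
y = -2*√39 (y = -2*√(3 + 36) = -2*√39 ≈ -12.490)
(y - 98)² = (-2*√39 - 98)² = (-98 - 2*√39)²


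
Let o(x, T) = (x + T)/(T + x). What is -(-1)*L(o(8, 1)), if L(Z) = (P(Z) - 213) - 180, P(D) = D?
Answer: -392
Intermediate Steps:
o(x, T) = 1 (o(x, T) = (T + x)/(T + x) = 1)
L(Z) = -393 + Z (L(Z) = (Z - 213) - 180 = (-213 + Z) - 180 = -393 + Z)
-(-1)*L(o(8, 1)) = -(-1)*(-393 + 1) = -(-1)*(-392) = -1*392 = -392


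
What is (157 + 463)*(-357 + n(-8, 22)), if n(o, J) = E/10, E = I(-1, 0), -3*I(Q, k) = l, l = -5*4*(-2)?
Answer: -666500/3 ≈ -2.2217e+5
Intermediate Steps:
l = 40 (l = -20*(-2) = 40)
I(Q, k) = -40/3 (I(Q, k) = -1/3*40 = -40/3)
E = -40/3 ≈ -13.333
n(o, J) = -4/3 (n(o, J) = -40/3/10 = -40/3*1/10 = -4/3)
(157 + 463)*(-357 + n(-8, 22)) = (157 + 463)*(-357 - 4/3) = 620*(-1075/3) = -666500/3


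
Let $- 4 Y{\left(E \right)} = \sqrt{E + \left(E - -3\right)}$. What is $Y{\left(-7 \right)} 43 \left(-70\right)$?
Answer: $\frac{1505 i \sqrt{11}}{2} \approx 2495.8 i$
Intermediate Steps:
$Y{\left(E \right)} = - \frac{\sqrt{3 + 2 E}}{4}$ ($Y{\left(E \right)} = - \frac{\sqrt{E + \left(E - -3\right)}}{4} = - \frac{\sqrt{E + \left(E + 3\right)}}{4} = - \frac{\sqrt{E + \left(3 + E\right)}}{4} = - \frac{\sqrt{3 + 2 E}}{4}$)
$Y{\left(-7 \right)} 43 \left(-70\right) = - \frac{\sqrt{3 + 2 \left(-7\right)}}{4} \cdot 43 \left(-70\right) = - \frac{\sqrt{3 - 14}}{4} \cdot 43 \left(-70\right) = - \frac{\sqrt{-11}}{4} \cdot 43 \left(-70\right) = - \frac{i \sqrt{11}}{4} \cdot 43 \left(-70\right) = - \frac{43 i \sqrt{11}}{4} \left(-70\right) = \frac{1505 i \sqrt{11}}{2}$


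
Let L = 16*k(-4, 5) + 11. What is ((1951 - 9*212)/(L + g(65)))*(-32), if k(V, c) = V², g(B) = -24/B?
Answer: -89440/17331 ≈ -5.1607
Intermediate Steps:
L = 267 (L = 16*(-4)² + 11 = 16*16 + 11 = 256 + 11 = 267)
((1951 - 9*212)/(L + g(65)))*(-32) = ((1951 - 9*212)/(267 - 24/65))*(-32) = ((1951 - 1908)/(267 - 24*1/65))*(-32) = (43/(267 - 24/65))*(-32) = (43/(17331/65))*(-32) = (43*(65/17331))*(-32) = (2795/17331)*(-32) = -89440/17331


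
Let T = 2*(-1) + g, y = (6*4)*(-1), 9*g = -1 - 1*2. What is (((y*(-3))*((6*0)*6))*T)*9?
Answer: 0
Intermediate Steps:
g = -⅓ (g = (-1 - 1*2)/9 = (-1 - 2)/9 = (⅑)*(-3) = -⅓ ≈ -0.33333)
y = -24 (y = 24*(-1) = -24)
T = -7/3 (T = 2*(-1) - ⅓ = -2 - ⅓ = -7/3 ≈ -2.3333)
(((y*(-3))*((6*0)*6))*T)*9 = (((-24*(-3))*((6*0)*6))*(-7/3))*9 = ((72*(0*6))*(-7/3))*9 = ((72*0)*(-7/3))*9 = (0*(-7/3))*9 = 0*9 = 0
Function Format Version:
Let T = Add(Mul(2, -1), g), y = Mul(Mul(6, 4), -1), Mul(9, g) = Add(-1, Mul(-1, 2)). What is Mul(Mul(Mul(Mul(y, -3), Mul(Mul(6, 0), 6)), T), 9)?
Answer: 0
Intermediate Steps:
g = Rational(-1, 3) (g = Mul(Rational(1, 9), Add(-1, Mul(-1, 2))) = Mul(Rational(1, 9), Add(-1, -2)) = Mul(Rational(1, 9), -3) = Rational(-1, 3) ≈ -0.33333)
y = -24 (y = Mul(24, -1) = -24)
T = Rational(-7, 3) (T = Add(Mul(2, -1), Rational(-1, 3)) = Add(-2, Rational(-1, 3)) = Rational(-7, 3) ≈ -2.3333)
Mul(Mul(Mul(Mul(y, -3), Mul(Mul(6, 0), 6)), T), 9) = Mul(Mul(Mul(Mul(-24, -3), Mul(Mul(6, 0), 6)), Rational(-7, 3)), 9) = Mul(Mul(Mul(72, Mul(0, 6)), Rational(-7, 3)), 9) = Mul(Mul(Mul(72, 0), Rational(-7, 3)), 9) = Mul(Mul(0, Rational(-7, 3)), 9) = Mul(0, 9) = 0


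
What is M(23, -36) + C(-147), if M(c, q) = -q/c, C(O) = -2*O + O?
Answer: 3417/23 ≈ 148.57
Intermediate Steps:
C(O) = -O
M(c, q) = -q/c
M(23, -36) + C(-147) = -1*(-36)/23 - 1*(-147) = -1*(-36)*1/23 + 147 = 36/23 + 147 = 3417/23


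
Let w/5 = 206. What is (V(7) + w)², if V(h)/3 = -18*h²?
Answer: 2611456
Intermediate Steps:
V(h) = -54*h² (V(h) = 3*(-18*h²) = -54*h²)
w = 1030 (w = 5*206 = 1030)
(V(7) + w)² = (-54*7² + 1030)² = (-54*49 + 1030)² = (-2646 + 1030)² = (-1616)² = 2611456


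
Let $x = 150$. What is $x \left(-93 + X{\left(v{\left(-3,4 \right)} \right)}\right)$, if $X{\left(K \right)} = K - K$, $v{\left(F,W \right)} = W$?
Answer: $-13950$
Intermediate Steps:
$X{\left(K \right)} = 0$
$x \left(-93 + X{\left(v{\left(-3,4 \right)} \right)}\right) = 150 \left(-93 + 0\right) = 150 \left(-93\right) = -13950$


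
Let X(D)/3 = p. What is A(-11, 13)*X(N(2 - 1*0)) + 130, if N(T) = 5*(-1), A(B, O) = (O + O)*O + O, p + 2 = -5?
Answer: -7241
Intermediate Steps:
p = -7 (p = -2 - 5 = -7)
A(B, O) = O + 2*O**2 (A(B, O) = (2*O)*O + O = 2*O**2 + O = O + 2*O**2)
N(T) = -5
X(D) = -21 (X(D) = 3*(-7) = -21)
A(-11, 13)*X(N(2 - 1*0)) + 130 = (13*(1 + 2*13))*(-21) + 130 = (13*(1 + 26))*(-21) + 130 = (13*27)*(-21) + 130 = 351*(-21) + 130 = -7371 + 130 = -7241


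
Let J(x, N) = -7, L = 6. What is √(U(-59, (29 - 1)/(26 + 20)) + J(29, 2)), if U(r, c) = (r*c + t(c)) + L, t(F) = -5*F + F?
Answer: I*√20815/23 ≈ 6.2728*I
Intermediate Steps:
t(F) = -4*F
U(r, c) = 6 - 4*c + c*r (U(r, c) = (r*c - 4*c) + 6 = (c*r - 4*c) + 6 = (-4*c + c*r) + 6 = 6 - 4*c + c*r)
√(U(-59, (29 - 1)/(26 + 20)) + J(29, 2)) = √((6 - 4*(29 - 1)/(26 + 20) + ((29 - 1)/(26 + 20))*(-59)) - 7) = √((6 - 112/46 + (28/46)*(-59)) - 7) = √((6 - 112/46 + (28*(1/46))*(-59)) - 7) = √((6 - 4*14/23 + (14/23)*(-59)) - 7) = √((6 - 56/23 - 826/23) - 7) = √(-744/23 - 7) = √(-905/23) = I*√20815/23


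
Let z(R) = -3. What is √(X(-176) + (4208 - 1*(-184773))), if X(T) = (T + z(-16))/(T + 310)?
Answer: 5*√135732754/134 ≈ 434.72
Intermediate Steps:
X(T) = (-3 + T)/(310 + T) (X(T) = (T - 3)/(T + 310) = (-3 + T)/(310 + T))
√(X(-176) + (4208 - 1*(-184773))) = √((-3 - 176)/(310 - 176) + (4208 - 1*(-184773))) = √(-179/134 + (4208 + 184773)) = √((1/134)*(-179) + 188981) = √(-179/134 + 188981) = √(25323275/134) = 5*√135732754/134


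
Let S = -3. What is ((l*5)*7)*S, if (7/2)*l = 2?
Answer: -60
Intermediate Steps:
l = 4/7 (l = (2/7)*2 = 4/7 ≈ 0.57143)
((l*5)*7)*S = (((4/7)*5)*7)*(-3) = ((20/7)*7)*(-3) = 20*(-3) = -60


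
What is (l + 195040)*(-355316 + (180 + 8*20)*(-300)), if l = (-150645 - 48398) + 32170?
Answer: -12881219772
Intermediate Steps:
l = -166873 (l = -199043 + 32170 = -166873)
(l + 195040)*(-355316 + (180 + 8*20)*(-300)) = (-166873 + 195040)*(-355316 + (180 + 8*20)*(-300)) = 28167*(-355316 + (180 + 160)*(-300)) = 28167*(-355316 + 340*(-300)) = 28167*(-355316 - 102000) = 28167*(-457316) = -12881219772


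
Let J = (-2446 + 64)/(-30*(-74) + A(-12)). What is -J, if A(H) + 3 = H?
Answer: 794/735 ≈ 1.0803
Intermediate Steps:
A(H) = -3 + H
J = -794/735 (J = (-2446 + 64)/(-30*(-74) + (-3 - 12)) = -2382/(2220 - 15) = -2382/2205 = -2382*1/2205 = -794/735 ≈ -1.0803)
-J = -1*(-794/735) = 794/735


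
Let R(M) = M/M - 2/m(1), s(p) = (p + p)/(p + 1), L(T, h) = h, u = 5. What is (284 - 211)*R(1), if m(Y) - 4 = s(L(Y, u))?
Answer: 803/17 ≈ 47.235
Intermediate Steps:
s(p) = 2*p/(1 + p) (s(p) = (2*p)/(1 + p) = 2*p/(1 + p))
m(Y) = 17/3 (m(Y) = 4 + 2*5/(1 + 5) = 4 + 2*5/6 = 4 + 2*5*(1/6) = 4 + 5/3 = 17/3)
R(M) = 11/17 (R(M) = M/M - 2/17/3 = 1 - 2*3/17 = 1 - 6/17 = 11/17)
(284 - 211)*R(1) = (284 - 211)*(11/17) = 73*(11/17) = 803/17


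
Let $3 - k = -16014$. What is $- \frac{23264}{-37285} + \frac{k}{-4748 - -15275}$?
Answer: $\frac{280697991}{130833065} \approx 2.1455$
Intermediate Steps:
$k = 16017$ ($k = 3 - -16014 = 3 + 16014 = 16017$)
$- \frac{23264}{-37285} + \frac{k}{-4748 - -15275} = - \frac{23264}{-37285} + \frac{16017}{-4748 - -15275} = \left(-23264\right) \left(- \frac{1}{37285}\right) + \frac{16017}{-4748 + 15275} = \frac{23264}{37285} + \frac{16017}{10527} = \frac{23264}{37285} + 16017 \cdot \frac{1}{10527} = \frac{23264}{37285} + \frac{5339}{3509} = \frac{280697991}{130833065}$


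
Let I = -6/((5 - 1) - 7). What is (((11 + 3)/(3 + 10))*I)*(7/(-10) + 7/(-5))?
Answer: -294/65 ≈ -4.5231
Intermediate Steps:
I = 2 (I = -6/(4 - 7) = -6/(-3) = -6*(-⅓) = 2)
(((11 + 3)/(3 + 10))*I)*(7/(-10) + 7/(-5)) = (((11 + 3)/(3 + 10))*2)*(7/(-10) + 7/(-5)) = ((14/13)*2)*(7*(-⅒) + 7*(-⅕)) = ((14*(1/13))*2)*(-7/10 - 7/5) = ((14/13)*2)*(-21/10) = (28/13)*(-21/10) = -294/65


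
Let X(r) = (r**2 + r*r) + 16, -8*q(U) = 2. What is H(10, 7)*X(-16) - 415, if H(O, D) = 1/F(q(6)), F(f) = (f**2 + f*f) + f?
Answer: -4639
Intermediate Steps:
q(U) = -1/4 (q(U) = -1/8*2 = -1/4)
X(r) = 16 + 2*r**2 (X(r) = (r**2 + r**2) + 16 = 2*r**2 + 16 = 16 + 2*r**2)
F(f) = f + 2*f**2 (F(f) = (f**2 + f**2) + f = 2*f**2 + f = f + 2*f**2)
H(O, D) = -8 (H(O, D) = 1/(-(1 + 2*(-1/4))/4) = 1/(-(1 - 1/2)/4) = 1/(-1/4*1/2) = 1/(-1/8) = -8)
H(10, 7)*X(-16) - 415 = -8*(16 + 2*(-16)**2) - 415 = -8*(16 + 2*256) - 415 = -8*(16 + 512) - 415 = -8*528 - 415 = -4224 - 415 = -4639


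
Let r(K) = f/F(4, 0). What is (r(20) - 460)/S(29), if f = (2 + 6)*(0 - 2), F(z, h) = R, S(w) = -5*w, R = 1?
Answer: 476/145 ≈ 3.2828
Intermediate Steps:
F(z, h) = 1
f = -16 (f = 8*(-2) = -16)
r(K) = -16 (r(K) = -16/1 = -16*1 = -16)
(r(20) - 460)/S(29) = (-16 - 460)/((-5*29)) = -476/(-145) = -476*(-1/145) = 476/145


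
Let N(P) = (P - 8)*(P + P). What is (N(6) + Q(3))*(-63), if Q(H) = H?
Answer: 1323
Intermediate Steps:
N(P) = 2*P*(-8 + P) (N(P) = (-8 + P)*(2*P) = 2*P*(-8 + P))
(N(6) + Q(3))*(-63) = (2*6*(-8 + 6) + 3)*(-63) = (2*6*(-2) + 3)*(-63) = (-24 + 3)*(-63) = -21*(-63) = 1323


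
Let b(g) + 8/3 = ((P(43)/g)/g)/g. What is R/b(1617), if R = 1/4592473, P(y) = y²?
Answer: -4227952113/51778007306505287 ≈ -8.1655e-8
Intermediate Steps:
R = 1/4592473 ≈ 2.1775e-7
b(g) = -8/3 + 1849/g³ (b(g) = -8/3 + ((43²/g)/g)/g = -8/3 + ((1849/g)/g)/g = -8/3 + (1849/g²)/g = -8/3 + 1849/g³)
R/b(1617) = 1/(4592473*(-8/3 + 1849/1617³)) = 1/(4592473*(-8/3 + 1849*(1/4227952113))) = 1/(4592473*(-8/3 + 1849/4227952113)) = 1/(4592473*(-11274537119/4227952113)) = (1/4592473)*(-4227952113/11274537119) = -4227952113/51778007306505287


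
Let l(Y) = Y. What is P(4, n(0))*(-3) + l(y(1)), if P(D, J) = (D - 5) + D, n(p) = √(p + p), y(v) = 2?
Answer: -7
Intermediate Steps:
n(p) = √2*√p (n(p) = √(2*p) = √2*√p)
P(D, J) = -5 + 2*D (P(D, J) = (-5 + D) + D = -5 + 2*D)
P(4, n(0))*(-3) + l(y(1)) = (-5 + 2*4)*(-3) + 2 = (-5 + 8)*(-3) + 2 = 3*(-3) + 2 = -9 + 2 = -7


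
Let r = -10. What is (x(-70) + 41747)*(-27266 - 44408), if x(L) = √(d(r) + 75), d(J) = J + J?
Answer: -2992174478 - 71674*√55 ≈ -2.9927e+9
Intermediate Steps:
d(J) = 2*J
x(L) = √55 (x(L) = √(2*(-10) + 75) = √(-20 + 75) = √55)
(x(-70) + 41747)*(-27266 - 44408) = (√55 + 41747)*(-27266 - 44408) = (41747 + √55)*(-71674) = -2992174478 - 71674*√55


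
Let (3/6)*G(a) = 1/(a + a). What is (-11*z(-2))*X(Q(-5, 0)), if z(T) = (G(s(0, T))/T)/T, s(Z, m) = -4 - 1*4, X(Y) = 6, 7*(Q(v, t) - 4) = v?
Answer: 33/16 ≈ 2.0625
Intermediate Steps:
Q(v, t) = 4 + v/7
s(Z, m) = -8 (s(Z, m) = -4 - 4 = -8)
G(a) = 1/a (G(a) = 2/(a + a) = 2/((2*a)) = 2*(1/(2*a)) = 1/a)
z(T) = -1/(8*T²) (z(T) = (1/((-8)*T))/T = (-1/(8*T))/T = -1/(8*T²))
(-11*z(-2))*X(Q(-5, 0)) = -(-11)/(8*(-2)²)*6 = -(-11)/(8*4)*6 = -11*(-1/32)*6 = (11/32)*6 = 33/16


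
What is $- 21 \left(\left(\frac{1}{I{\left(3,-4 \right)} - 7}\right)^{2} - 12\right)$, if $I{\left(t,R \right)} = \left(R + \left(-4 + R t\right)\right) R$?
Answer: $\frac{1342887}{5329} \approx 252.0$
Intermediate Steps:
$I{\left(t,R \right)} = R \left(-4 + R + R t\right)$ ($I{\left(t,R \right)} = \left(-4 + R + R t\right) R = R \left(-4 + R + R t\right)$)
$- 21 \left(\left(\frac{1}{I{\left(3,-4 \right)} - 7}\right)^{2} - 12\right) = - 21 \left(\left(\frac{1}{- 4 \left(-4 - 4 - 12\right) - 7}\right)^{2} - 12\right) = - 21 \left(\left(\frac{1}{\left(-4\right) \left(-20\right) - 7}\right)^{2} - 12\right) = - 21 \left(\left(\frac{1}{80 - 7}\right)^{2} - 12\right) = - 21 \left(\left(\frac{1}{73}\right)^{2} - 12\right) = - 21 \left(\frac{1}{5329} - 12\right) = \left(-21\right) \left(- \frac{63947}{5329}\right) = \frac{1342887}{5329}$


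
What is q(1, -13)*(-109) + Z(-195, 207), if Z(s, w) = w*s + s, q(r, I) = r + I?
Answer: -39252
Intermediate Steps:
q(r, I) = I + r
Z(s, w) = s + s*w (Z(s, w) = s*w + s = s + s*w)
q(1, -13)*(-109) + Z(-195, 207) = (-13 + 1)*(-109) - 195*(1 + 207) = -12*(-109) - 195*208 = 1308 - 40560 = -39252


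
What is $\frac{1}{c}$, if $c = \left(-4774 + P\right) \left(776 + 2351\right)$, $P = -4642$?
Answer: $- \frac{1}{29443832} \approx -3.3963 \cdot 10^{-8}$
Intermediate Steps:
$c = -29443832$ ($c = \left(-4774 - 4642\right) \left(776 + 2351\right) = \left(-9416\right) 3127 = -29443832$)
$\frac{1}{c} = \frac{1}{-29443832} = - \frac{1}{29443832}$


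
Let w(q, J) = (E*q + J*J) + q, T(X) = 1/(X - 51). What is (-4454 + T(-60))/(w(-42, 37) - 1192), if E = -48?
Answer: -494395/238761 ≈ -2.0707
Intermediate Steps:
T(X) = 1/(-51 + X)
w(q, J) = J² - 47*q (w(q, J) = (-48*q + J*J) + q = (-48*q + J²) + q = (J² - 48*q) + q = J² - 47*q)
(-4454 + T(-60))/(w(-42, 37) - 1192) = (-4454 + 1/(-51 - 60))/((37² - 47*(-42)) - 1192) = (-4454 + 1/(-111))/((1369 + 1974) - 1192) = (-4454 - 1/111)/(3343 - 1192) = -494395/111/2151 = -494395/111*1/2151 = -494395/238761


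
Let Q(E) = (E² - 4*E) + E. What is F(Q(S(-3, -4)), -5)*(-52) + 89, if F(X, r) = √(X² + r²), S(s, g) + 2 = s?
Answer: 89 - 260*√65 ≈ -2007.2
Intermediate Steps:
S(s, g) = -2 + s
Q(E) = E² - 3*E
F(Q(S(-3, -4)), -5)*(-52) + 89 = √(((-2 - 3)*(-3 + (-2 - 3)))² + (-5)²)*(-52) + 89 = √((-5*(-3 - 5))² + 25)*(-52) + 89 = √((-5*(-8))² + 25)*(-52) + 89 = √(40² + 25)*(-52) + 89 = √(1600 + 25)*(-52) + 89 = √1625*(-52) + 89 = (5*√65)*(-52) + 89 = -260*√65 + 89 = 89 - 260*√65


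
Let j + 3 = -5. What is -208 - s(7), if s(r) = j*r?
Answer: -152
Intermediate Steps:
j = -8 (j = -3 - 5 = -8)
s(r) = -8*r
-208 - s(7) = -208 - (-8)*7 = -208 - 1*(-56) = -208 + 56 = -152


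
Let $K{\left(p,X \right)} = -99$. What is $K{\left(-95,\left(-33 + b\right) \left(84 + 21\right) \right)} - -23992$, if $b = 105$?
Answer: $23893$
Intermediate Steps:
$K{\left(-95,\left(-33 + b\right) \left(84 + 21\right) \right)} - -23992 = -99 - -23992 = -99 + 23992 = 23893$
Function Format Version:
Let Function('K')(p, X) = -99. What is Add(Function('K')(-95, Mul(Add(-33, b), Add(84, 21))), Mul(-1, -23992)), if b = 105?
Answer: 23893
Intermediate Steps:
Add(Function('K')(-95, Mul(Add(-33, b), Add(84, 21))), Mul(-1, -23992)) = Add(-99, Mul(-1, -23992)) = Add(-99, 23992) = 23893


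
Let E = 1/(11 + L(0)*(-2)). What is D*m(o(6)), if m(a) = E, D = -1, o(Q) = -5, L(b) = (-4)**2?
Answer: 1/21 ≈ 0.047619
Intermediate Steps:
L(b) = 16
E = -1/21 (E = 1/(11 + 16*(-2)) = 1/(11 - 32) = 1/(-21) = -1/21 ≈ -0.047619)
m(a) = -1/21
D*m(o(6)) = -1*(-1/21) = 1/21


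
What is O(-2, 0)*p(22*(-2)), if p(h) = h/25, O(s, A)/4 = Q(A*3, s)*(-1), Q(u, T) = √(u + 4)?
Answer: 352/25 ≈ 14.080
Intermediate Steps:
Q(u, T) = √(4 + u)
O(s, A) = -4*√(4 + 3*A) (O(s, A) = 4*(√(4 + A*3)*(-1)) = 4*(√(4 + 3*A)*(-1)) = 4*(-√(4 + 3*A)) = -4*√(4 + 3*A))
p(h) = h/25 (p(h) = h*(1/25) = h/25)
O(-2, 0)*p(22*(-2)) = (-4*√(4 + 3*0))*((22*(-2))/25) = (-4*√(4 + 0))*((1/25)*(-44)) = -4*√4*(-44/25) = -4*2*(-44/25) = -8*(-44/25) = 352/25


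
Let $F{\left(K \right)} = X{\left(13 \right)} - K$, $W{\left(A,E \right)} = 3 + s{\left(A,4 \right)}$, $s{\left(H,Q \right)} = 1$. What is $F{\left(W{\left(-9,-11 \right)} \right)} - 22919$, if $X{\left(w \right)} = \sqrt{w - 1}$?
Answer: $-22923 + 2 \sqrt{3} \approx -22920.0$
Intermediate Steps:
$X{\left(w \right)} = \sqrt{-1 + w}$
$W{\left(A,E \right)} = 4$ ($W{\left(A,E \right)} = 3 + 1 = 4$)
$F{\left(K \right)} = - K + 2 \sqrt{3}$ ($F{\left(K \right)} = \sqrt{-1 + 13} - K = \sqrt{12} - K = 2 \sqrt{3} - K = - K + 2 \sqrt{3}$)
$F{\left(W{\left(-9,-11 \right)} \right)} - 22919 = \left(\left(-1\right) 4 + 2 \sqrt{3}\right) - 22919 = \left(-4 + 2 \sqrt{3}\right) - 22919 = -22923 + 2 \sqrt{3}$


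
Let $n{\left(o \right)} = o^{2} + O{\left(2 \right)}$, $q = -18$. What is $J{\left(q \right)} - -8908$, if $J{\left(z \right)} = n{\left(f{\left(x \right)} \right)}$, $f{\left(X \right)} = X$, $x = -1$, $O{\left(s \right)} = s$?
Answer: $8911$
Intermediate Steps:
$n{\left(o \right)} = 2 + o^{2}$ ($n{\left(o \right)} = o^{2} + 2 = 2 + o^{2}$)
$J{\left(z \right)} = 3$ ($J{\left(z \right)} = 2 + \left(-1\right)^{2} = 2 + 1 = 3$)
$J{\left(q \right)} - -8908 = 3 - -8908 = 3 + 8908 = 8911$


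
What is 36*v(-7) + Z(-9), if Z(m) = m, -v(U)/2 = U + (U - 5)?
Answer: 1359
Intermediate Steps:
v(U) = 10 - 4*U (v(U) = -2*(U + (U - 5)) = -2*(U + (-5 + U)) = -2*(-5 + 2*U) = 10 - 4*U)
36*v(-7) + Z(-9) = 36*(10 - 4*(-7)) - 9 = 36*(10 + 28) - 9 = 36*38 - 9 = 1368 - 9 = 1359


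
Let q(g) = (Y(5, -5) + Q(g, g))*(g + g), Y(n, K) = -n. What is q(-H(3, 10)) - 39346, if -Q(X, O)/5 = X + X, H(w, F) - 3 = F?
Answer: -42596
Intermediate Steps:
H(w, F) = 3 + F
Q(X, O) = -10*X (Q(X, O) = -5*(X + X) = -10*X)
q(g) = 2*g*(-5 - 10*g) (q(g) = (-1*5 - 10*g)*(g + g) = (-5 - 10*g)*(2*g) = 2*g*(-5 - 10*g))
q(-H(3, 10)) - 39346 = -10*(-(3 + 10))*(1 + 2*(-(3 + 10))) - 39346 = -10*(-1*13)*(1 + 2*(-1*13)) - 39346 = -10*(-13)*(1 + 2*(-13)) - 39346 = -10*(-13)*(1 - 26) - 39346 = -10*(-13)*(-25) - 39346 = -3250 - 39346 = -42596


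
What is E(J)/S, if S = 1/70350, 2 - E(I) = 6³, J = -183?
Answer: -15054900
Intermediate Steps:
E(I) = -214 (E(I) = 2 - 1*6³ = 2 - 1*216 = 2 - 216 = -214)
S = 1/70350 ≈ 1.4215e-5
E(J)/S = -214/1/70350 = -214*70350 = -15054900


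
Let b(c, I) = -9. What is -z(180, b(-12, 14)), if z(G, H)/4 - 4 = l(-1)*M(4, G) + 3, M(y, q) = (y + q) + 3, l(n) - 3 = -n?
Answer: -3020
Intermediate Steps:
l(n) = 3 - n
M(y, q) = 3 + q + y (M(y, q) = (q + y) + 3 = 3 + q + y)
z(G, H) = 140 + 16*G (z(G, H) = 16 + 4*((3 - 1*(-1))*(3 + G + 4) + 3) = 16 + 4*((3 + 1)*(7 + G) + 3) = 16 + 4*(4*(7 + G) + 3) = 16 + 4*((28 + 4*G) + 3) = 16 + 4*(31 + 4*G) = 16 + (124 + 16*G) = 140 + 16*G)
-z(180, b(-12, 14)) = -(140 + 16*180) = -(140 + 2880) = -1*3020 = -3020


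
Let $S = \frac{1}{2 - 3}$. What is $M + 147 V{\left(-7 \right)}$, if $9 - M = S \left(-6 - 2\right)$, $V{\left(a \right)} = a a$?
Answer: $7204$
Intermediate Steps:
$V{\left(a \right)} = a^{2}$
$S = -1$ ($S = \frac{1}{-1} = -1$)
$M = 1$ ($M = 9 - - (-6 - 2) = 9 - \left(-1\right) \left(-8\right) = 9 - 8 = 1$)
$M + 147 V{\left(-7 \right)} = 1 + 147 \left(-7\right)^{2} = 1 + 147 \cdot 49 = 1 + 7203 = 7204$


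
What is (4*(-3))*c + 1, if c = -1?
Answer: 13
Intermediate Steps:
(4*(-3))*c + 1 = (4*(-3))*(-1) + 1 = -12*(-1) + 1 = 12 + 1 = 13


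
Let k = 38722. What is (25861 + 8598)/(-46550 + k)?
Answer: -34459/7828 ≈ -4.4020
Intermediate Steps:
(25861 + 8598)/(-46550 + k) = (25861 + 8598)/(-46550 + 38722) = 34459/(-7828) = 34459*(-1/7828) = -34459/7828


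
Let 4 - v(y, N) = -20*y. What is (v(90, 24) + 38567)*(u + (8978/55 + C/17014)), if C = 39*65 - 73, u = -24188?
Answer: -453800674685559/467885 ≈ -9.6990e+8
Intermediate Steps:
C = 2462 (C = 2535 - 73 = 2462)
v(y, N) = 4 + 20*y (v(y, N) = 4 - (-20)*y = 4 + 20*y)
(v(90, 24) + 38567)*(u + (8978/55 + C/17014)) = ((4 + 20*90) + 38567)*(-24188 + (8978/55 + 2462/17014)) = ((4 + 1800) + 38567)*(-24188 + (8978*(1/55) + 2462*(1/17014))) = (1804 + 38567)*(-24188 + (8978/55 + 1231/8507)) = 40371*(-24188 + 76443551/467885) = 40371*(-11240758829/467885) = -453800674685559/467885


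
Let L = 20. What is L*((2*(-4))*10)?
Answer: -1600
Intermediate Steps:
L*((2*(-4))*10) = 20*((2*(-4))*10) = 20*(-8*10) = 20*(-80) = -1600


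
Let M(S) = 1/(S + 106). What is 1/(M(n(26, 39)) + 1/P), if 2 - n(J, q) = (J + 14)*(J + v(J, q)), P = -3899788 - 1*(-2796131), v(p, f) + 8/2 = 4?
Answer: -1028608324/1104589 ≈ -931.21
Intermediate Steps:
v(p, f) = 0 (v(p, f) = -4 + 4 = 0)
P = -1103657 (P = -3899788 + 2796131 = -1103657)
n(J, q) = 2 - J*(14 + J) (n(J, q) = 2 - (J + 14)*(J + 0) = 2 - (14 + J)*J = 2 - J*(14 + J))
M(S) = 1/(106 + S)
1/(M(n(26, 39)) + 1/P) = 1/(1/(106 + (2 - 1*26² - 14*26)) + 1/(-1103657)) = 1/(1/(106 + (2 - 1*676 - 364)) - 1/1103657) = 1/(1/(106 + (2 - 676 - 364)) - 1/1103657) = 1/(1/(106 - 1038) - 1/1103657) = 1/(1/(-932) - 1/1103657) = 1/(-1/932 - 1/1103657) = 1/(-1104589/1028608324) = -1028608324/1104589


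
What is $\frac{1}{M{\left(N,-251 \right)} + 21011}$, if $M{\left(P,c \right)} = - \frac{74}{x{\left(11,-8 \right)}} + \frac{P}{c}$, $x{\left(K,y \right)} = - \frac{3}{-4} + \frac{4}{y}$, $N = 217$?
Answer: $\frac{251}{5199248} \approx 4.8276 \cdot 10^{-5}$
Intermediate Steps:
$x{\left(K,y \right)} = \frac{3}{4} + \frac{4}{y}$ ($x{\left(K,y \right)} = \left(-3\right) \left(- \frac{1}{4}\right) + \frac{4}{y} = \frac{3}{4} + \frac{4}{y}$)
$M{\left(P,c \right)} = -296 + \frac{P}{c}$ ($M{\left(P,c \right)} = - \frac{74}{\frac{3}{4} + \frac{4}{-8}} + \frac{P}{c} = - \frac{74}{\frac{3}{4} + 4 \left(- \frac{1}{8}\right)} + \frac{P}{c} = - \frac{74}{\frac{3}{4} - \frac{1}{2}} + \frac{P}{c} = - 74 \frac{1}{\frac{1}{4}} + \frac{P}{c} = \left(-74\right) 4 + \frac{P}{c} = -296 + \frac{P}{c}$)
$\frac{1}{M{\left(N,-251 \right)} + 21011} = \frac{1}{\left(-296 + \frac{217}{-251}\right) + 21011} = \frac{1}{\left(-296 + 217 \left(- \frac{1}{251}\right)\right) + 21011} = \frac{1}{\left(-296 - \frac{217}{251}\right) + 21011} = \frac{1}{- \frac{74513}{251} + 21011} = \frac{1}{\frac{5199248}{251}} = \frac{251}{5199248}$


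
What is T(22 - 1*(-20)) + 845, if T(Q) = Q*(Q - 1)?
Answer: 2567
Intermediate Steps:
T(Q) = Q*(-1 + Q)
T(22 - 1*(-20)) + 845 = (22 - 1*(-20))*(-1 + (22 - 1*(-20))) + 845 = (22 + 20)*(-1 + (22 + 20)) + 845 = 42*(-1 + 42) + 845 = 42*41 + 845 = 1722 + 845 = 2567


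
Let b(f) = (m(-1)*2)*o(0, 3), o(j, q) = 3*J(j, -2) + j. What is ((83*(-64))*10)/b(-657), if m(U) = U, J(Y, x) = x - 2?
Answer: -6640/3 ≈ -2213.3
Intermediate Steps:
J(Y, x) = -2 + x
o(j, q) = -12 + j (o(j, q) = 3*(-2 - 2) + j = 3*(-4) + j = -12 + j)
b(f) = 24 (b(f) = (-1*2)*(-12 + 0) = -2*(-12) = 24)
((83*(-64))*10)/b(-657) = ((83*(-64))*10)/24 = -5312*10*(1/24) = -53120*1/24 = -6640/3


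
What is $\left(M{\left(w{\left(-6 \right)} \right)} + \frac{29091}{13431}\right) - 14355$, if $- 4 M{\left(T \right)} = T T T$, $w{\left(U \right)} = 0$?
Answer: $- \frac{64257638}{4477} \approx -14353.0$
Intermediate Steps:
$M{\left(T \right)} = - \frac{T^{3}}{4}$ ($M{\left(T \right)} = - \frac{T T T}{4} = - \frac{T^{2} T}{4} = - \frac{T^{3}}{4}$)
$\left(M{\left(w{\left(-6 \right)} \right)} + \frac{29091}{13431}\right) - 14355 = \left(- \frac{0^{3}}{4} + \frac{29091}{13431}\right) - 14355 = \left(\left(- \frac{1}{4}\right) 0 + 29091 \cdot \frac{1}{13431}\right) - 14355 = \left(0 + \frac{9697}{4477}\right) - 14355 = \frac{9697}{4477} - 14355 = - \frac{64257638}{4477}$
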